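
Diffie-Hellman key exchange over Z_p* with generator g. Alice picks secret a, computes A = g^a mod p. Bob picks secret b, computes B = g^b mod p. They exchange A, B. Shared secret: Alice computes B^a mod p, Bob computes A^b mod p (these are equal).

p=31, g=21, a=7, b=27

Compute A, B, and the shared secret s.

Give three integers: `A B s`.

A = 21^7 mod 31  (bits of 7 = 111)
  bit 0 = 1: r = r^2 * 21 mod 31 = 1^2 * 21 = 1*21 = 21
  bit 1 = 1: r = r^2 * 21 mod 31 = 21^2 * 21 = 7*21 = 23
  bit 2 = 1: r = r^2 * 21 mod 31 = 23^2 * 21 = 2*21 = 11
  -> A = 11
B = 21^27 mod 31  (bits of 27 = 11011)
  bit 0 = 1: r = r^2 * 21 mod 31 = 1^2 * 21 = 1*21 = 21
  bit 1 = 1: r = r^2 * 21 mod 31 = 21^2 * 21 = 7*21 = 23
  bit 2 = 0: r = r^2 mod 31 = 23^2 = 2
  bit 3 = 1: r = r^2 * 21 mod 31 = 2^2 * 21 = 4*21 = 22
  bit 4 = 1: r = r^2 * 21 mod 31 = 22^2 * 21 = 19*21 = 27
  -> B = 27
s = B^a = 27^7 mod 31  (bits of 7 = 111)
  bit 0 = 1: r = r^2 * 27 mod 31 = 1^2 * 27 = 1*27 = 27
  bit 1 = 1: r = r^2 * 27 mod 31 = 27^2 * 27 = 16*27 = 29
  bit 2 = 1: r = r^2 * 27 mod 31 = 29^2 * 27 = 4*27 = 15
  -> s = B^a = 15

Answer: 11 27 15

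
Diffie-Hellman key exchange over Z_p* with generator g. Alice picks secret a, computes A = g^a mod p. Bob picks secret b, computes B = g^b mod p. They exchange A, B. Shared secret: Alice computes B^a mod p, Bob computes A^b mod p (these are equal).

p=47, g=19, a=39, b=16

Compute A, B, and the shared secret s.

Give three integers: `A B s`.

A = 19^39 mod 47  (bits of 39 = 100111)
  bit 0 = 1: r = r^2 * 19 mod 47 = 1^2 * 19 = 1*19 = 19
  bit 1 = 0: r = r^2 mod 47 = 19^2 = 32
  bit 2 = 0: r = r^2 mod 47 = 32^2 = 37
  bit 3 = 1: r = r^2 * 19 mod 47 = 37^2 * 19 = 6*19 = 20
  bit 4 = 1: r = r^2 * 19 mod 47 = 20^2 * 19 = 24*19 = 33
  bit 5 = 1: r = r^2 * 19 mod 47 = 33^2 * 19 = 8*19 = 11
  -> A = 11
B = 19^16 mod 47  (bits of 16 = 10000)
  bit 0 = 1: r = r^2 * 19 mod 47 = 1^2 * 19 = 1*19 = 19
  bit 1 = 0: r = r^2 mod 47 = 19^2 = 32
  bit 2 = 0: r = r^2 mod 47 = 32^2 = 37
  bit 3 = 0: r = r^2 mod 47 = 37^2 = 6
  bit 4 = 0: r = r^2 mod 47 = 6^2 = 36
  -> B = 36
s = B^a = 36^39 mod 47  (bits of 39 = 100111)
  bit 0 = 1: r = r^2 * 36 mod 47 = 1^2 * 36 = 1*36 = 36
  bit 1 = 0: r = r^2 mod 47 = 36^2 = 27
  bit 2 = 0: r = r^2 mod 47 = 27^2 = 24
  bit 3 = 1: r = r^2 * 36 mod 47 = 24^2 * 36 = 12*36 = 9
  bit 4 = 1: r = r^2 * 36 mod 47 = 9^2 * 36 = 34*36 = 2
  bit 5 = 1: r = r^2 * 36 mod 47 = 2^2 * 36 = 4*36 = 3
  -> s = B^a = 3

Answer: 11 36 3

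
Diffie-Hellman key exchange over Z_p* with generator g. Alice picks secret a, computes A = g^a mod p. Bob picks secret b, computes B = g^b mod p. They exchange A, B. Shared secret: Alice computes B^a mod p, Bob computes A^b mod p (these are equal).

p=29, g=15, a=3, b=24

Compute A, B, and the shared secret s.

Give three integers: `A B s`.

A = 15^3 mod 29  (bits of 3 = 11)
  bit 0 = 1: r = r^2 * 15 mod 29 = 1^2 * 15 = 1*15 = 15
  bit 1 = 1: r = r^2 * 15 mod 29 = 15^2 * 15 = 22*15 = 11
  -> A = 11
B = 15^24 mod 29  (bits of 24 = 11000)
  bit 0 = 1: r = r^2 * 15 mod 29 = 1^2 * 15 = 1*15 = 15
  bit 1 = 1: r = r^2 * 15 mod 29 = 15^2 * 15 = 22*15 = 11
  bit 2 = 0: r = r^2 mod 29 = 11^2 = 5
  bit 3 = 0: r = r^2 mod 29 = 5^2 = 25
  bit 4 = 0: r = r^2 mod 29 = 25^2 = 16
  -> B = 16
s = B^a = 16^3 mod 29  (bits of 3 = 11)
  bit 0 = 1: r = r^2 * 16 mod 29 = 1^2 * 16 = 1*16 = 16
  bit 1 = 1: r = r^2 * 16 mod 29 = 16^2 * 16 = 24*16 = 7
  -> s = B^a = 7

Answer: 11 16 7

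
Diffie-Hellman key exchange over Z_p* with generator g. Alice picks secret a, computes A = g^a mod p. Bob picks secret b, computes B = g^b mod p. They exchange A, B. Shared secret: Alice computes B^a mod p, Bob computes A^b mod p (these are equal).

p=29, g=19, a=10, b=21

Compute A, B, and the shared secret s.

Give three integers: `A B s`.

Answer: 6 17 28

Derivation:
A = 19^10 mod 29  (bits of 10 = 1010)
  bit 0 = 1: r = r^2 * 19 mod 29 = 1^2 * 19 = 1*19 = 19
  bit 1 = 0: r = r^2 mod 29 = 19^2 = 13
  bit 2 = 1: r = r^2 * 19 mod 29 = 13^2 * 19 = 24*19 = 21
  bit 3 = 0: r = r^2 mod 29 = 21^2 = 6
  -> A = 6
B = 19^21 mod 29  (bits of 21 = 10101)
  bit 0 = 1: r = r^2 * 19 mod 29 = 1^2 * 19 = 1*19 = 19
  bit 1 = 0: r = r^2 mod 29 = 19^2 = 13
  bit 2 = 1: r = r^2 * 19 mod 29 = 13^2 * 19 = 24*19 = 21
  bit 3 = 0: r = r^2 mod 29 = 21^2 = 6
  bit 4 = 1: r = r^2 * 19 mod 29 = 6^2 * 19 = 7*19 = 17
  -> B = 17
s = B^a = 17^10 mod 29  (bits of 10 = 1010)
  bit 0 = 1: r = r^2 * 17 mod 29 = 1^2 * 17 = 1*17 = 17
  bit 1 = 0: r = r^2 mod 29 = 17^2 = 28
  bit 2 = 1: r = r^2 * 17 mod 29 = 28^2 * 17 = 1*17 = 17
  bit 3 = 0: r = r^2 mod 29 = 17^2 = 28
  -> s = B^a = 28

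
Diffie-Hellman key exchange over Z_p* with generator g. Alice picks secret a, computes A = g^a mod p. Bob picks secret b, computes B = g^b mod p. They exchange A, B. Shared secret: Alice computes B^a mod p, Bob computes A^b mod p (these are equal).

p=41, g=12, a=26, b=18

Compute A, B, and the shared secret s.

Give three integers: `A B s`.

A = 12^26 mod 41  (bits of 26 = 11010)
  bit 0 = 1: r = r^2 * 12 mod 41 = 1^2 * 12 = 1*12 = 12
  bit 1 = 1: r = r^2 * 12 mod 41 = 12^2 * 12 = 21*12 = 6
  bit 2 = 0: r = r^2 mod 41 = 6^2 = 36
  bit 3 = 1: r = r^2 * 12 mod 41 = 36^2 * 12 = 25*12 = 13
  bit 4 = 0: r = r^2 mod 41 = 13^2 = 5
  -> A = 5
B = 12^18 mod 41  (bits of 18 = 10010)
  bit 0 = 1: r = r^2 * 12 mod 41 = 1^2 * 12 = 1*12 = 12
  bit 1 = 0: r = r^2 mod 41 = 12^2 = 21
  bit 2 = 0: r = r^2 mod 41 = 21^2 = 31
  bit 3 = 1: r = r^2 * 12 mod 41 = 31^2 * 12 = 18*12 = 11
  bit 4 = 0: r = r^2 mod 41 = 11^2 = 39
  -> B = 39
s = B^a = 39^26 mod 41  (bits of 26 = 11010)
  bit 0 = 1: r = r^2 * 39 mod 41 = 1^2 * 39 = 1*39 = 39
  bit 1 = 1: r = r^2 * 39 mod 41 = 39^2 * 39 = 4*39 = 33
  bit 2 = 0: r = r^2 mod 41 = 33^2 = 23
  bit 3 = 1: r = r^2 * 39 mod 41 = 23^2 * 39 = 37*39 = 8
  bit 4 = 0: r = r^2 mod 41 = 8^2 = 23
  -> s = B^a = 23

Answer: 5 39 23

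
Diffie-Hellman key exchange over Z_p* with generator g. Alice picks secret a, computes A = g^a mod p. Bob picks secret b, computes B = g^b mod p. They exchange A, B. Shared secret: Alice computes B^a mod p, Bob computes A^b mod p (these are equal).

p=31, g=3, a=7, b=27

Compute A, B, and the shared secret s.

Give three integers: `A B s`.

A = 3^7 mod 31  (bits of 7 = 111)
  bit 0 = 1: r = r^2 * 3 mod 31 = 1^2 * 3 = 1*3 = 3
  bit 1 = 1: r = r^2 * 3 mod 31 = 3^2 * 3 = 9*3 = 27
  bit 2 = 1: r = r^2 * 3 mod 31 = 27^2 * 3 = 16*3 = 17
  -> A = 17
B = 3^27 mod 31  (bits of 27 = 11011)
  bit 0 = 1: r = r^2 * 3 mod 31 = 1^2 * 3 = 1*3 = 3
  bit 1 = 1: r = r^2 * 3 mod 31 = 3^2 * 3 = 9*3 = 27
  bit 2 = 0: r = r^2 mod 31 = 27^2 = 16
  bit 3 = 1: r = r^2 * 3 mod 31 = 16^2 * 3 = 8*3 = 24
  bit 4 = 1: r = r^2 * 3 mod 31 = 24^2 * 3 = 18*3 = 23
  -> B = 23
s = B^a = 23^7 mod 31  (bits of 7 = 111)
  bit 0 = 1: r = r^2 * 23 mod 31 = 1^2 * 23 = 1*23 = 23
  bit 1 = 1: r = r^2 * 23 mod 31 = 23^2 * 23 = 2*23 = 15
  bit 2 = 1: r = r^2 * 23 mod 31 = 15^2 * 23 = 8*23 = 29
  -> s = B^a = 29

Answer: 17 23 29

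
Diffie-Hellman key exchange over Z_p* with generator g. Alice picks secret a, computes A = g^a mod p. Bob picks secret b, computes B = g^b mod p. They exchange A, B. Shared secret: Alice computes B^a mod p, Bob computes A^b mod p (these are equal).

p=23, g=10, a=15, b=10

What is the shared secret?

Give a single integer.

A = 10^15 mod 23  (bits of 15 = 1111)
  bit 0 = 1: r = r^2 * 10 mod 23 = 1^2 * 10 = 1*10 = 10
  bit 1 = 1: r = r^2 * 10 mod 23 = 10^2 * 10 = 8*10 = 11
  bit 2 = 1: r = r^2 * 10 mod 23 = 11^2 * 10 = 6*10 = 14
  bit 3 = 1: r = r^2 * 10 mod 23 = 14^2 * 10 = 12*10 = 5
  -> A = 5
B = 10^10 mod 23  (bits of 10 = 1010)
  bit 0 = 1: r = r^2 * 10 mod 23 = 1^2 * 10 = 1*10 = 10
  bit 1 = 0: r = r^2 mod 23 = 10^2 = 8
  bit 2 = 1: r = r^2 * 10 mod 23 = 8^2 * 10 = 18*10 = 19
  bit 3 = 0: r = r^2 mod 23 = 19^2 = 16
  -> B = 16
s = B^a = 16^15 mod 23  (bits of 15 = 1111)
  bit 0 = 1: r = r^2 * 16 mod 23 = 1^2 * 16 = 1*16 = 16
  bit 1 = 1: r = r^2 * 16 mod 23 = 16^2 * 16 = 3*16 = 2
  bit 2 = 1: r = r^2 * 16 mod 23 = 2^2 * 16 = 4*16 = 18
  bit 3 = 1: r = r^2 * 16 mod 23 = 18^2 * 16 = 2*16 = 9
  -> s = B^a = 9

Answer: 9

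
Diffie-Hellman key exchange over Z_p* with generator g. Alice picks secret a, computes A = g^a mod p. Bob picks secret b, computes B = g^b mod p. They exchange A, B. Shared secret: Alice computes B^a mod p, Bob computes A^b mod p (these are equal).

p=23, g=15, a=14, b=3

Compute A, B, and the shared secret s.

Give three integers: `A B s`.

Answer: 6 17 9

Derivation:
A = 15^14 mod 23  (bits of 14 = 1110)
  bit 0 = 1: r = r^2 * 15 mod 23 = 1^2 * 15 = 1*15 = 15
  bit 1 = 1: r = r^2 * 15 mod 23 = 15^2 * 15 = 18*15 = 17
  bit 2 = 1: r = r^2 * 15 mod 23 = 17^2 * 15 = 13*15 = 11
  bit 3 = 0: r = r^2 mod 23 = 11^2 = 6
  -> A = 6
B = 15^3 mod 23  (bits of 3 = 11)
  bit 0 = 1: r = r^2 * 15 mod 23 = 1^2 * 15 = 1*15 = 15
  bit 1 = 1: r = r^2 * 15 mod 23 = 15^2 * 15 = 18*15 = 17
  -> B = 17
s = B^a = 17^14 mod 23  (bits of 14 = 1110)
  bit 0 = 1: r = r^2 * 17 mod 23 = 1^2 * 17 = 1*17 = 17
  bit 1 = 1: r = r^2 * 17 mod 23 = 17^2 * 17 = 13*17 = 14
  bit 2 = 1: r = r^2 * 17 mod 23 = 14^2 * 17 = 12*17 = 20
  bit 3 = 0: r = r^2 mod 23 = 20^2 = 9
  -> s = B^a = 9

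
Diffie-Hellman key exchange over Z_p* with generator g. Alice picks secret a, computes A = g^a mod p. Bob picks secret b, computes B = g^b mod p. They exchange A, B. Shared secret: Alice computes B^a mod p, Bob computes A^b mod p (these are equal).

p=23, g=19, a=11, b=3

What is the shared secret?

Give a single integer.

A = 19^11 mod 23  (bits of 11 = 1011)
  bit 0 = 1: r = r^2 * 19 mod 23 = 1^2 * 19 = 1*19 = 19
  bit 1 = 0: r = r^2 mod 23 = 19^2 = 16
  bit 2 = 1: r = r^2 * 19 mod 23 = 16^2 * 19 = 3*19 = 11
  bit 3 = 1: r = r^2 * 19 mod 23 = 11^2 * 19 = 6*19 = 22
  -> A = 22
B = 19^3 mod 23  (bits of 3 = 11)
  bit 0 = 1: r = r^2 * 19 mod 23 = 1^2 * 19 = 1*19 = 19
  bit 1 = 1: r = r^2 * 19 mod 23 = 19^2 * 19 = 16*19 = 5
  -> B = 5
s = B^a = 5^11 mod 23  (bits of 11 = 1011)
  bit 0 = 1: r = r^2 * 5 mod 23 = 1^2 * 5 = 1*5 = 5
  bit 1 = 0: r = r^2 mod 23 = 5^2 = 2
  bit 2 = 1: r = r^2 * 5 mod 23 = 2^2 * 5 = 4*5 = 20
  bit 3 = 1: r = r^2 * 5 mod 23 = 20^2 * 5 = 9*5 = 22
  -> s = B^a = 22

Answer: 22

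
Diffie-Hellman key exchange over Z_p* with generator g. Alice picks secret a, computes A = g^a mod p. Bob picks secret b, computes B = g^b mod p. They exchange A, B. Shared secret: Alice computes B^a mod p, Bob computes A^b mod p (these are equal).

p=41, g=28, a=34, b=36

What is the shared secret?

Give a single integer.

Answer: 16

Derivation:
A = 28^34 mod 41  (bits of 34 = 100010)
  bit 0 = 1: r = r^2 * 28 mod 41 = 1^2 * 28 = 1*28 = 28
  bit 1 = 0: r = r^2 mod 41 = 28^2 = 5
  bit 2 = 0: r = r^2 mod 41 = 5^2 = 25
  bit 3 = 0: r = r^2 mod 41 = 25^2 = 10
  bit 4 = 1: r = r^2 * 28 mod 41 = 10^2 * 28 = 18*28 = 12
  bit 5 = 0: r = r^2 mod 41 = 12^2 = 21
  -> A = 21
B = 28^36 mod 41  (bits of 36 = 100100)
  bit 0 = 1: r = r^2 * 28 mod 41 = 1^2 * 28 = 1*28 = 28
  bit 1 = 0: r = r^2 mod 41 = 28^2 = 5
  bit 2 = 0: r = r^2 mod 41 = 5^2 = 25
  bit 3 = 1: r = r^2 * 28 mod 41 = 25^2 * 28 = 10*28 = 34
  bit 4 = 0: r = r^2 mod 41 = 34^2 = 8
  bit 5 = 0: r = r^2 mod 41 = 8^2 = 23
  -> B = 23
s = B^a = 23^34 mod 41  (bits of 34 = 100010)
  bit 0 = 1: r = r^2 * 23 mod 41 = 1^2 * 23 = 1*23 = 23
  bit 1 = 0: r = r^2 mod 41 = 23^2 = 37
  bit 2 = 0: r = r^2 mod 41 = 37^2 = 16
  bit 3 = 0: r = r^2 mod 41 = 16^2 = 10
  bit 4 = 1: r = r^2 * 23 mod 41 = 10^2 * 23 = 18*23 = 4
  bit 5 = 0: r = r^2 mod 41 = 4^2 = 16
  -> s = B^a = 16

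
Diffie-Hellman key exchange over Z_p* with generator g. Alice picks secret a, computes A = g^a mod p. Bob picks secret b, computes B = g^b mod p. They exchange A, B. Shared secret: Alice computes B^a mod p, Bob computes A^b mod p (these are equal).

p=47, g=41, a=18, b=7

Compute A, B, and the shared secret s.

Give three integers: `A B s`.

Answer: 9 43 14

Derivation:
A = 41^18 mod 47  (bits of 18 = 10010)
  bit 0 = 1: r = r^2 * 41 mod 47 = 1^2 * 41 = 1*41 = 41
  bit 1 = 0: r = r^2 mod 47 = 41^2 = 36
  bit 2 = 0: r = r^2 mod 47 = 36^2 = 27
  bit 3 = 1: r = r^2 * 41 mod 47 = 27^2 * 41 = 24*41 = 44
  bit 4 = 0: r = r^2 mod 47 = 44^2 = 9
  -> A = 9
B = 41^7 mod 47  (bits of 7 = 111)
  bit 0 = 1: r = r^2 * 41 mod 47 = 1^2 * 41 = 1*41 = 41
  bit 1 = 1: r = r^2 * 41 mod 47 = 41^2 * 41 = 36*41 = 19
  bit 2 = 1: r = r^2 * 41 mod 47 = 19^2 * 41 = 32*41 = 43
  -> B = 43
s = B^a = 43^18 mod 47  (bits of 18 = 10010)
  bit 0 = 1: r = r^2 * 43 mod 47 = 1^2 * 43 = 1*43 = 43
  bit 1 = 0: r = r^2 mod 47 = 43^2 = 16
  bit 2 = 0: r = r^2 mod 47 = 16^2 = 21
  bit 3 = 1: r = r^2 * 43 mod 47 = 21^2 * 43 = 18*43 = 22
  bit 4 = 0: r = r^2 mod 47 = 22^2 = 14
  -> s = B^a = 14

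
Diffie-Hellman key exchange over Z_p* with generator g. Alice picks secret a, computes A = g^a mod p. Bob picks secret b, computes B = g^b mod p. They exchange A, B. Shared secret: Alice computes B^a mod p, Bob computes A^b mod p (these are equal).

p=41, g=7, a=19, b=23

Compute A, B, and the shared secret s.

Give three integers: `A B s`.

Answer: 35 26 11

Derivation:
A = 7^19 mod 41  (bits of 19 = 10011)
  bit 0 = 1: r = r^2 * 7 mod 41 = 1^2 * 7 = 1*7 = 7
  bit 1 = 0: r = r^2 mod 41 = 7^2 = 8
  bit 2 = 0: r = r^2 mod 41 = 8^2 = 23
  bit 3 = 1: r = r^2 * 7 mod 41 = 23^2 * 7 = 37*7 = 13
  bit 4 = 1: r = r^2 * 7 mod 41 = 13^2 * 7 = 5*7 = 35
  -> A = 35
B = 7^23 mod 41  (bits of 23 = 10111)
  bit 0 = 1: r = r^2 * 7 mod 41 = 1^2 * 7 = 1*7 = 7
  bit 1 = 0: r = r^2 mod 41 = 7^2 = 8
  bit 2 = 1: r = r^2 * 7 mod 41 = 8^2 * 7 = 23*7 = 38
  bit 3 = 1: r = r^2 * 7 mod 41 = 38^2 * 7 = 9*7 = 22
  bit 4 = 1: r = r^2 * 7 mod 41 = 22^2 * 7 = 33*7 = 26
  -> B = 26
s = B^a = 26^19 mod 41  (bits of 19 = 10011)
  bit 0 = 1: r = r^2 * 26 mod 41 = 1^2 * 26 = 1*26 = 26
  bit 1 = 0: r = r^2 mod 41 = 26^2 = 20
  bit 2 = 0: r = r^2 mod 41 = 20^2 = 31
  bit 3 = 1: r = r^2 * 26 mod 41 = 31^2 * 26 = 18*26 = 17
  bit 4 = 1: r = r^2 * 26 mod 41 = 17^2 * 26 = 2*26 = 11
  -> s = B^a = 11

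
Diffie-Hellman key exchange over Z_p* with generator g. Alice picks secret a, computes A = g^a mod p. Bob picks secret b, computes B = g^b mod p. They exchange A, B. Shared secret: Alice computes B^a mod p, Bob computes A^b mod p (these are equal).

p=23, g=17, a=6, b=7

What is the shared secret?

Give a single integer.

Answer: 16

Derivation:
A = 17^6 mod 23  (bits of 6 = 110)
  bit 0 = 1: r = r^2 * 17 mod 23 = 1^2 * 17 = 1*17 = 17
  bit 1 = 1: r = r^2 * 17 mod 23 = 17^2 * 17 = 13*17 = 14
  bit 2 = 0: r = r^2 mod 23 = 14^2 = 12
  -> A = 12
B = 17^7 mod 23  (bits of 7 = 111)
  bit 0 = 1: r = r^2 * 17 mod 23 = 1^2 * 17 = 1*17 = 17
  bit 1 = 1: r = r^2 * 17 mod 23 = 17^2 * 17 = 13*17 = 14
  bit 2 = 1: r = r^2 * 17 mod 23 = 14^2 * 17 = 12*17 = 20
  -> B = 20
s = B^a = 20^6 mod 23  (bits of 6 = 110)
  bit 0 = 1: r = r^2 * 20 mod 23 = 1^2 * 20 = 1*20 = 20
  bit 1 = 1: r = r^2 * 20 mod 23 = 20^2 * 20 = 9*20 = 19
  bit 2 = 0: r = r^2 mod 23 = 19^2 = 16
  -> s = B^a = 16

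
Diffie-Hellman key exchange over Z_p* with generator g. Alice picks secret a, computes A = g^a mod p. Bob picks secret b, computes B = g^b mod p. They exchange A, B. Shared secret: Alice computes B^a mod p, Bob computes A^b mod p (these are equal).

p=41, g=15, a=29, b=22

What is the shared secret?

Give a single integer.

Answer: 39

Derivation:
A = 15^29 mod 41  (bits of 29 = 11101)
  bit 0 = 1: r = r^2 * 15 mod 41 = 1^2 * 15 = 1*15 = 15
  bit 1 = 1: r = r^2 * 15 mod 41 = 15^2 * 15 = 20*15 = 13
  bit 2 = 1: r = r^2 * 15 mod 41 = 13^2 * 15 = 5*15 = 34
  bit 3 = 0: r = r^2 mod 41 = 34^2 = 8
  bit 4 = 1: r = r^2 * 15 mod 41 = 8^2 * 15 = 23*15 = 17
  -> A = 17
B = 15^22 mod 41  (bits of 22 = 10110)
  bit 0 = 1: r = r^2 * 15 mod 41 = 1^2 * 15 = 1*15 = 15
  bit 1 = 0: r = r^2 mod 41 = 15^2 = 20
  bit 2 = 1: r = r^2 * 15 mod 41 = 20^2 * 15 = 31*15 = 14
  bit 3 = 1: r = r^2 * 15 mod 41 = 14^2 * 15 = 32*15 = 29
  bit 4 = 0: r = r^2 mod 41 = 29^2 = 21
  -> B = 21
s = B^a = 21^29 mod 41  (bits of 29 = 11101)
  bit 0 = 1: r = r^2 * 21 mod 41 = 1^2 * 21 = 1*21 = 21
  bit 1 = 1: r = r^2 * 21 mod 41 = 21^2 * 21 = 31*21 = 36
  bit 2 = 1: r = r^2 * 21 mod 41 = 36^2 * 21 = 25*21 = 33
  bit 3 = 0: r = r^2 mod 41 = 33^2 = 23
  bit 4 = 1: r = r^2 * 21 mod 41 = 23^2 * 21 = 37*21 = 39
  -> s = B^a = 39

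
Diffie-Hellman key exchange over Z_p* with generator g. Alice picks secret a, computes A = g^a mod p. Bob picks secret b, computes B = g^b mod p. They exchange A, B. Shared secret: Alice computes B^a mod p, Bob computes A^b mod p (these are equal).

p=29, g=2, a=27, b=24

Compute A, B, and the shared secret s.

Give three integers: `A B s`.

Answer: 15 20 16

Derivation:
A = 2^27 mod 29  (bits of 27 = 11011)
  bit 0 = 1: r = r^2 * 2 mod 29 = 1^2 * 2 = 1*2 = 2
  bit 1 = 1: r = r^2 * 2 mod 29 = 2^2 * 2 = 4*2 = 8
  bit 2 = 0: r = r^2 mod 29 = 8^2 = 6
  bit 3 = 1: r = r^2 * 2 mod 29 = 6^2 * 2 = 7*2 = 14
  bit 4 = 1: r = r^2 * 2 mod 29 = 14^2 * 2 = 22*2 = 15
  -> A = 15
B = 2^24 mod 29  (bits of 24 = 11000)
  bit 0 = 1: r = r^2 * 2 mod 29 = 1^2 * 2 = 1*2 = 2
  bit 1 = 1: r = r^2 * 2 mod 29 = 2^2 * 2 = 4*2 = 8
  bit 2 = 0: r = r^2 mod 29 = 8^2 = 6
  bit 3 = 0: r = r^2 mod 29 = 6^2 = 7
  bit 4 = 0: r = r^2 mod 29 = 7^2 = 20
  -> B = 20
s = B^a = 20^27 mod 29  (bits of 27 = 11011)
  bit 0 = 1: r = r^2 * 20 mod 29 = 1^2 * 20 = 1*20 = 20
  bit 1 = 1: r = r^2 * 20 mod 29 = 20^2 * 20 = 23*20 = 25
  bit 2 = 0: r = r^2 mod 29 = 25^2 = 16
  bit 3 = 1: r = r^2 * 20 mod 29 = 16^2 * 20 = 24*20 = 16
  bit 4 = 1: r = r^2 * 20 mod 29 = 16^2 * 20 = 24*20 = 16
  -> s = B^a = 16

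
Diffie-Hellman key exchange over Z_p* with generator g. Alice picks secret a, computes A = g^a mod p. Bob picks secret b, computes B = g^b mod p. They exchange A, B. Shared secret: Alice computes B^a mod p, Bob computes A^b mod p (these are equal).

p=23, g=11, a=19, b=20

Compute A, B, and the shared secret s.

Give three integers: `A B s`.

Answer: 15 4 9

Derivation:
A = 11^19 mod 23  (bits of 19 = 10011)
  bit 0 = 1: r = r^2 * 11 mod 23 = 1^2 * 11 = 1*11 = 11
  bit 1 = 0: r = r^2 mod 23 = 11^2 = 6
  bit 2 = 0: r = r^2 mod 23 = 6^2 = 13
  bit 3 = 1: r = r^2 * 11 mod 23 = 13^2 * 11 = 8*11 = 19
  bit 4 = 1: r = r^2 * 11 mod 23 = 19^2 * 11 = 16*11 = 15
  -> A = 15
B = 11^20 mod 23  (bits of 20 = 10100)
  bit 0 = 1: r = r^2 * 11 mod 23 = 1^2 * 11 = 1*11 = 11
  bit 1 = 0: r = r^2 mod 23 = 11^2 = 6
  bit 2 = 1: r = r^2 * 11 mod 23 = 6^2 * 11 = 13*11 = 5
  bit 3 = 0: r = r^2 mod 23 = 5^2 = 2
  bit 4 = 0: r = r^2 mod 23 = 2^2 = 4
  -> B = 4
s = B^a = 4^19 mod 23  (bits of 19 = 10011)
  bit 0 = 1: r = r^2 * 4 mod 23 = 1^2 * 4 = 1*4 = 4
  bit 1 = 0: r = r^2 mod 23 = 4^2 = 16
  bit 2 = 0: r = r^2 mod 23 = 16^2 = 3
  bit 3 = 1: r = r^2 * 4 mod 23 = 3^2 * 4 = 9*4 = 13
  bit 4 = 1: r = r^2 * 4 mod 23 = 13^2 * 4 = 8*4 = 9
  -> s = B^a = 9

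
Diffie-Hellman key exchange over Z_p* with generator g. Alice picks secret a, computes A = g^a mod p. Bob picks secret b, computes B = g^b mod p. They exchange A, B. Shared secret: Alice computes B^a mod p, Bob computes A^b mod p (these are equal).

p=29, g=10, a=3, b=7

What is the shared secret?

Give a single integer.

A = 10^3 mod 29  (bits of 3 = 11)
  bit 0 = 1: r = r^2 * 10 mod 29 = 1^2 * 10 = 1*10 = 10
  bit 1 = 1: r = r^2 * 10 mod 29 = 10^2 * 10 = 13*10 = 14
  -> A = 14
B = 10^7 mod 29  (bits of 7 = 111)
  bit 0 = 1: r = r^2 * 10 mod 29 = 1^2 * 10 = 1*10 = 10
  bit 1 = 1: r = r^2 * 10 mod 29 = 10^2 * 10 = 13*10 = 14
  bit 2 = 1: r = r^2 * 10 mod 29 = 14^2 * 10 = 22*10 = 17
  -> B = 17
s = B^a = 17^3 mod 29  (bits of 3 = 11)
  bit 0 = 1: r = r^2 * 17 mod 29 = 1^2 * 17 = 1*17 = 17
  bit 1 = 1: r = r^2 * 17 mod 29 = 17^2 * 17 = 28*17 = 12
  -> s = B^a = 12

Answer: 12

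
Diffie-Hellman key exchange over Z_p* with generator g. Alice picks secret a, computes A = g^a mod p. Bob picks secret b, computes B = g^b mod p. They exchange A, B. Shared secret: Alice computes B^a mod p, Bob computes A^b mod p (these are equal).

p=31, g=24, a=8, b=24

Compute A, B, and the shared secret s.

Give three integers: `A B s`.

A = 24^8 mod 31  (bits of 8 = 1000)
  bit 0 = 1: r = r^2 * 24 mod 31 = 1^2 * 24 = 1*24 = 24
  bit 1 = 0: r = r^2 mod 31 = 24^2 = 18
  bit 2 = 0: r = r^2 mod 31 = 18^2 = 14
  bit 3 = 0: r = r^2 mod 31 = 14^2 = 10
  -> A = 10
B = 24^24 mod 31  (bits of 24 = 11000)
  bit 0 = 1: r = r^2 * 24 mod 31 = 1^2 * 24 = 1*24 = 24
  bit 1 = 1: r = r^2 * 24 mod 31 = 24^2 * 24 = 18*24 = 29
  bit 2 = 0: r = r^2 mod 31 = 29^2 = 4
  bit 3 = 0: r = r^2 mod 31 = 4^2 = 16
  bit 4 = 0: r = r^2 mod 31 = 16^2 = 8
  -> B = 8
s = B^a = 8^8 mod 31  (bits of 8 = 1000)
  bit 0 = 1: r = r^2 * 8 mod 31 = 1^2 * 8 = 1*8 = 8
  bit 1 = 0: r = r^2 mod 31 = 8^2 = 2
  bit 2 = 0: r = r^2 mod 31 = 2^2 = 4
  bit 3 = 0: r = r^2 mod 31 = 4^2 = 16
  -> s = B^a = 16

Answer: 10 8 16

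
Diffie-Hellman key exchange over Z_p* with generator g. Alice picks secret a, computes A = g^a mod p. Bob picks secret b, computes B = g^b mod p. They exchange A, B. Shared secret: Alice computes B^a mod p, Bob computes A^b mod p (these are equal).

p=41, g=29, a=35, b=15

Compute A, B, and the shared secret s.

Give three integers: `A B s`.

A = 29^35 mod 41  (bits of 35 = 100011)
  bit 0 = 1: r = r^2 * 29 mod 41 = 1^2 * 29 = 1*29 = 29
  bit 1 = 0: r = r^2 mod 41 = 29^2 = 21
  bit 2 = 0: r = r^2 mod 41 = 21^2 = 31
  bit 3 = 0: r = r^2 mod 41 = 31^2 = 18
  bit 4 = 1: r = r^2 * 29 mod 41 = 18^2 * 29 = 37*29 = 7
  bit 5 = 1: r = r^2 * 29 mod 41 = 7^2 * 29 = 8*29 = 27
  -> A = 27
B = 29^15 mod 41  (bits of 15 = 1111)
  bit 0 = 1: r = r^2 * 29 mod 41 = 1^2 * 29 = 1*29 = 29
  bit 1 = 1: r = r^2 * 29 mod 41 = 29^2 * 29 = 21*29 = 35
  bit 2 = 1: r = r^2 * 29 mod 41 = 35^2 * 29 = 36*29 = 19
  bit 3 = 1: r = r^2 * 29 mod 41 = 19^2 * 29 = 33*29 = 14
  -> B = 14
s = B^a = 14^35 mod 41  (bits of 35 = 100011)
  bit 0 = 1: r = r^2 * 14 mod 41 = 1^2 * 14 = 1*14 = 14
  bit 1 = 0: r = r^2 mod 41 = 14^2 = 32
  bit 2 = 0: r = r^2 mod 41 = 32^2 = 40
  bit 3 = 0: r = r^2 mod 41 = 40^2 = 1
  bit 4 = 1: r = r^2 * 14 mod 41 = 1^2 * 14 = 1*14 = 14
  bit 5 = 1: r = r^2 * 14 mod 41 = 14^2 * 14 = 32*14 = 38
  -> s = B^a = 38

Answer: 27 14 38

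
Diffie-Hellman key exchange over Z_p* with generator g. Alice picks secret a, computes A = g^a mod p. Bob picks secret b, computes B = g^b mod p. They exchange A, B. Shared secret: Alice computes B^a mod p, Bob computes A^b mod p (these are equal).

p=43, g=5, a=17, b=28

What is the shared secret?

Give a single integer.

Answer: 36

Derivation:
A = 5^17 mod 43  (bits of 17 = 10001)
  bit 0 = 1: r = r^2 * 5 mod 43 = 1^2 * 5 = 1*5 = 5
  bit 1 = 0: r = r^2 mod 43 = 5^2 = 25
  bit 2 = 0: r = r^2 mod 43 = 25^2 = 23
  bit 3 = 0: r = r^2 mod 43 = 23^2 = 13
  bit 4 = 1: r = r^2 * 5 mod 43 = 13^2 * 5 = 40*5 = 28
  -> A = 28
B = 5^28 mod 43  (bits of 28 = 11100)
  bit 0 = 1: r = r^2 * 5 mod 43 = 1^2 * 5 = 1*5 = 5
  bit 1 = 1: r = r^2 * 5 mod 43 = 5^2 * 5 = 25*5 = 39
  bit 2 = 1: r = r^2 * 5 mod 43 = 39^2 * 5 = 16*5 = 37
  bit 3 = 0: r = r^2 mod 43 = 37^2 = 36
  bit 4 = 0: r = r^2 mod 43 = 36^2 = 6
  -> B = 6
s = B^a = 6^17 mod 43  (bits of 17 = 10001)
  bit 0 = 1: r = r^2 * 6 mod 43 = 1^2 * 6 = 1*6 = 6
  bit 1 = 0: r = r^2 mod 43 = 6^2 = 36
  bit 2 = 0: r = r^2 mod 43 = 36^2 = 6
  bit 3 = 0: r = r^2 mod 43 = 6^2 = 36
  bit 4 = 1: r = r^2 * 6 mod 43 = 36^2 * 6 = 6*6 = 36
  -> s = B^a = 36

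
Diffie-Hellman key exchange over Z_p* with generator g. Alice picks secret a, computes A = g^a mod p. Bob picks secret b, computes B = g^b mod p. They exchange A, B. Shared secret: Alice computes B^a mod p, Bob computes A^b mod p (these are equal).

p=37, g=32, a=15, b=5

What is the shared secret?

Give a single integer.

Answer: 23

Derivation:
A = 32^15 mod 37  (bits of 15 = 1111)
  bit 0 = 1: r = r^2 * 32 mod 37 = 1^2 * 32 = 1*32 = 32
  bit 1 = 1: r = r^2 * 32 mod 37 = 32^2 * 32 = 25*32 = 23
  bit 2 = 1: r = r^2 * 32 mod 37 = 23^2 * 32 = 11*32 = 19
  bit 3 = 1: r = r^2 * 32 mod 37 = 19^2 * 32 = 28*32 = 8
  -> A = 8
B = 32^5 mod 37  (bits of 5 = 101)
  bit 0 = 1: r = r^2 * 32 mod 37 = 1^2 * 32 = 1*32 = 32
  bit 1 = 0: r = r^2 mod 37 = 32^2 = 25
  bit 2 = 1: r = r^2 * 32 mod 37 = 25^2 * 32 = 33*32 = 20
  -> B = 20
s = B^a = 20^15 mod 37  (bits of 15 = 1111)
  bit 0 = 1: r = r^2 * 20 mod 37 = 1^2 * 20 = 1*20 = 20
  bit 1 = 1: r = r^2 * 20 mod 37 = 20^2 * 20 = 30*20 = 8
  bit 2 = 1: r = r^2 * 20 mod 37 = 8^2 * 20 = 27*20 = 22
  bit 3 = 1: r = r^2 * 20 mod 37 = 22^2 * 20 = 3*20 = 23
  -> s = B^a = 23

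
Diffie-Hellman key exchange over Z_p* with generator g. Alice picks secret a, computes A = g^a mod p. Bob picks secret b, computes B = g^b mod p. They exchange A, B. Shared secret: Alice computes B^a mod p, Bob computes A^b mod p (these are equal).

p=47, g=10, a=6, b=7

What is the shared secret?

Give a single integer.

Answer: 17

Derivation:
A = 10^6 mod 47  (bits of 6 = 110)
  bit 0 = 1: r = r^2 * 10 mod 47 = 1^2 * 10 = 1*10 = 10
  bit 1 = 1: r = r^2 * 10 mod 47 = 10^2 * 10 = 6*10 = 13
  bit 2 = 0: r = r^2 mod 47 = 13^2 = 28
  -> A = 28
B = 10^7 mod 47  (bits of 7 = 111)
  bit 0 = 1: r = r^2 * 10 mod 47 = 1^2 * 10 = 1*10 = 10
  bit 1 = 1: r = r^2 * 10 mod 47 = 10^2 * 10 = 6*10 = 13
  bit 2 = 1: r = r^2 * 10 mod 47 = 13^2 * 10 = 28*10 = 45
  -> B = 45
s = B^a = 45^6 mod 47  (bits of 6 = 110)
  bit 0 = 1: r = r^2 * 45 mod 47 = 1^2 * 45 = 1*45 = 45
  bit 1 = 1: r = r^2 * 45 mod 47 = 45^2 * 45 = 4*45 = 39
  bit 2 = 0: r = r^2 mod 47 = 39^2 = 17
  -> s = B^a = 17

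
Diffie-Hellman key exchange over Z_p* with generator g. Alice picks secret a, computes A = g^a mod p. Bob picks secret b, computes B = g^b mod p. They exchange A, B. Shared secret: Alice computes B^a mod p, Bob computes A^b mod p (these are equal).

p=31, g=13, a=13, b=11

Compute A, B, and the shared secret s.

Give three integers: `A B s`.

Answer: 11 3 24

Derivation:
A = 13^13 mod 31  (bits of 13 = 1101)
  bit 0 = 1: r = r^2 * 13 mod 31 = 1^2 * 13 = 1*13 = 13
  bit 1 = 1: r = r^2 * 13 mod 31 = 13^2 * 13 = 14*13 = 27
  bit 2 = 0: r = r^2 mod 31 = 27^2 = 16
  bit 3 = 1: r = r^2 * 13 mod 31 = 16^2 * 13 = 8*13 = 11
  -> A = 11
B = 13^11 mod 31  (bits of 11 = 1011)
  bit 0 = 1: r = r^2 * 13 mod 31 = 1^2 * 13 = 1*13 = 13
  bit 1 = 0: r = r^2 mod 31 = 13^2 = 14
  bit 2 = 1: r = r^2 * 13 mod 31 = 14^2 * 13 = 10*13 = 6
  bit 3 = 1: r = r^2 * 13 mod 31 = 6^2 * 13 = 5*13 = 3
  -> B = 3
s = B^a = 3^13 mod 31  (bits of 13 = 1101)
  bit 0 = 1: r = r^2 * 3 mod 31 = 1^2 * 3 = 1*3 = 3
  bit 1 = 1: r = r^2 * 3 mod 31 = 3^2 * 3 = 9*3 = 27
  bit 2 = 0: r = r^2 mod 31 = 27^2 = 16
  bit 3 = 1: r = r^2 * 3 mod 31 = 16^2 * 3 = 8*3 = 24
  -> s = B^a = 24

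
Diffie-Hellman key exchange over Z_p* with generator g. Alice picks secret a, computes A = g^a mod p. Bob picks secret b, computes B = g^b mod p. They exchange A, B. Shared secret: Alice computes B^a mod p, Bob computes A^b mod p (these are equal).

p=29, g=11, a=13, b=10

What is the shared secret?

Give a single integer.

A = 11^13 mod 29  (bits of 13 = 1101)
  bit 0 = 1: r = r^2 * 11 mod 29 = 1^2 * 11 = 1*11 = 11
  bit 1 = 1: r = r^2 * 11 mod 29 = 11^2 * 11 = 5*11 = 26
  bit 2 = 0: r = r^2 mod 29 = 26^2 = 9
  bit 3 = 1: r = r^2 * 11 mod 29 = 9^2 * 11 = 23*11 = 21
  -> A = 21
B = 11^10 mod 29  (bits of 10 = 1010)
  bit 0 = 1: r = r^2 * 11 mod 29 = 1^2 * 11 = 1*11 = 11
  bit 1 = 0: r = r^2 mod 29 = 11^2 = 5
  bit 2 = 1: r = r^2 * 11 mod 29 = 5^2 * 11 = 25*11 = 14
  bit 3 = 0: r = r^2 mod 29 = 14^2 = 22
  -> B = 22
s = B^a = 22^13 mod 29  (bits of 13 = 1101)
  bit 0 = 1: r = r^2 * 22 mod 29 = 1^2 * 22 = 1*22 = 22
  bit 1 = 1: r = r^2 * 22 mod 29 = 22^2 * 22 = 20*22 = 5
  bit 2 = 0: r = r^2 mod 29 = 5^2 = 25
  bit 3 = 1: r = r^2 * 22 mod 29 = 25^2 * 22 = 16*22 = 4
  -> s = B^a = 4

Answer: 4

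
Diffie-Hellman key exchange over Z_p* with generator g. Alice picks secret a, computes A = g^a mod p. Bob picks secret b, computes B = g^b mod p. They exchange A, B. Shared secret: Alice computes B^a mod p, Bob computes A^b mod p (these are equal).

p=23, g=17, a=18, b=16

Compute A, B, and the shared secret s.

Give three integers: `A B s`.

A = 17^18 mod 23  (bits of 18 = 10010)
  bit 0 = 1: r = r^2 * 17 mod 23 = 1^2 * 17 = 1*17 = 17
  bit 1 = 0: r = r^2 mod 23 = 17^2 = 13
  bit 2 = 0: r = r^2 mod 23 = 13^2 = 8
  bit 3 = 1: r = r^2 * 17 mod 23 = 8^2 * 17 = 18*17 = 7
  bit 4 = 0: r = r^2 mod 23 = 7^2 = 3
  -> A = 3
B = 17^16 mod 23  (bits of 16 = 10000)
  bit 0 = 1: r = r^2 * 17 mod 23 = 1^2 * 17 = 1*17 = 17
  bit 1 = 0: r = r^2 mod 23 = 17^2 = 13
  bit 2 = 0: r = r^2 mod 23 = 13^2 = 8
  bit 3 = 0: r = r^2 mod 23 = 8^2 = 18
  bit 4 = 0: r = r^2 mod 23 = 18^2 = 2
  -> B = 2
s = B^a = 2^18 mod 23  (bits of 18 = 10010)
  bit 0 = 1: r = r^2 * 2 mod 23 = 1^2 * 2 = 1*2 = 2
  bit 1 = 0: r = r^2 mod 23 = 2^2 = 4
  bit 2 = 0: r = r^2 mod 23 = 4^2 = 16
  bit 3 = 1: r = r^2 * 2 mod 23 = 16^2 * 2 = 3*2 = 6
  bit 4 = 0: r = r^2 mod 23 = 6^2 = 13
  -> s = B^a = 13

Answer: 3 2 13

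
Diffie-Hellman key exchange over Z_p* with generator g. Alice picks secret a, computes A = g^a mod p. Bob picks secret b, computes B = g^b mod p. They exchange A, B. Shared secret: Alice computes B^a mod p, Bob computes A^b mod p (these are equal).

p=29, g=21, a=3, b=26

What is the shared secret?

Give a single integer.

A = 21^3 mod 29  (bits of 3 = 11)
  bit 0 = 1: r = r^2 * 21 mod 29 = 1^2 * 21 = 1*21 = 21
  bit 1 = 1: r = r^2 * 21 mod 29 = 21^2 * 21 = 6*21 = 10
  -> A = 10
B = 21^26 mod 29  (bits of 26 = 11010)
  bit 0 = 1: r = r^2 * 21 mod 29 = 1^2 * 21 = 1*21 = 21
  bit 1 = 1: r = r^2 * 21 mod 29 = 21^2 * 21 = 6*21 = 10
  bit 2 = 0: r = r^2 mod 29 = 10^2 = 13
  bit 3 = 1: r = r^2 * 21 mod 29 = 13^2 * 21 = 24*21 = 11
  bit 4 = 0: r = r^2 mod 29 = 11^2 = 5
  -> B = 5
s = B^a = 5^3 mod 29  (bits of 3 = 11)
  bit 0 = 1: r = r^2 * 5 mod 29 = 1^2 * 5 = 1*5 = 5
  bit 1 = 1: r = r^2 * 5 mod 29 = 5^2 * 5 = 25*5 = 9
  -> s = B^a = 9

Answer: 9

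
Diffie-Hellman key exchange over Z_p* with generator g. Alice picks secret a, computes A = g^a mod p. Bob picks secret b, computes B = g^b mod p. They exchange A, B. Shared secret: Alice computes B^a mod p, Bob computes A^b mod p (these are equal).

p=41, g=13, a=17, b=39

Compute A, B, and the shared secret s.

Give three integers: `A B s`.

Answer: 29 19 17

Derivation:
A = 13^17 mod 41  (bits of 17 = 10001)
  bit 0 = 1: r = r^2 * 13 mod 41 = 1^2 * 13 = 1*13 = 13
  bit 1 = 0: r = r^2 mod 41 = 13^2 = 5
  bit 2 = 0: r = r^2 mod 41 = 5^2 = 25
  bit 3 = 0: r = r^2 mod 41 = 25^2 = 10
  bit 4 = 1: r = r^2 * 13 mod 41 = 10^2 * 13 = 18*13 = 29
  -> A = 29
B = 13^39 mod 41  (bits of 39 = 100111)
  bit 0 = 1: r = r^2 * 13 mod 41 = 1^2 * 13 = 1*13 = 13
  bit 1 = 0: r = r^2 mod 41 = 13^2 = 5
  bit 2 = 0: r = r^2 mod 41 = 5^2 = 25
  bit 3 = 1: r = r^2 * 13 mod 41 = 25^2 * 13 = 10*13 = 7
  bit 4 = 1: r = r^2 * 13 mod 41 = 7^2 * 13 = 8*13 = 22
  bit 5 = 1: r = r^2 * 13 mod 41 = 22^2 * 13 = 33*13 = 19
  -> B = 19
s = B^a = 19^17 mod 41  (bits of 17 = 10001)
  bit 0 = 1: r = r^2 * 19 mod 41 = 1^2 * 19 = 1*19 = 19
  bit 1 = 0: r = r^2 mod 41 = 19^2 = 33
  bit 2 = 0: r = r^2 mod 41 = 33^2 = 23
  bit 3 = 0: r = r^2 mod 41 = 23^2 = 37
  bit 4 = 1: r = r^2 * 19 mod 41 = 37^2 * 19 = 16*19 = 17
  -> s = B^a = 17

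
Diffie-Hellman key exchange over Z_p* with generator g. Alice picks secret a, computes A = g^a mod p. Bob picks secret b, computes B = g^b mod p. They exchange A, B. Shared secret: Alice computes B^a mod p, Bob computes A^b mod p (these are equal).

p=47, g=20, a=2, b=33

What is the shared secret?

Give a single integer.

A = 20^2 mod 47  (bits of 2 = 10)
  bit 0 = 1: r = r^2 * 20 mod 47 = 1^2 * 20 = 1*20 = 20
  bit 1 = 0: r = r^2 mod 47 = 20^2 = 24
  -> A = 24
B = 20^33 mod 47  (bits of 33 = 100001)
  bit 0 = 1: r = r^2 * 20 mod 47 = 1^2 * 20 = 1*20 = 20
  bit 1 = 0: r = r^2 mod 47 = 20^2 = 24
  bit 2 = 0: r = r^2 mod 47 = 24^2 = 12
  bit 3 = 0: r = r^2 mod 47 = 12^2 = 3
  bit 4 = 0: r = r^2 mod 47 = 3^2 = 9
  bit 5 = 1: r = r^2 * 20 mod 47 = 9^2 * 20 = 34*20 = 22
  -> B = 22
s = B^a = 22^2 mod 47  (bits of 2 = 10)
  bit 0 = 1: r = r^2 * 22 mod 47 = 1^2 * 22 = 1*22 = 22
  bit 1 = 0: r = r^2 mod 47 = 22^2 = 14
  -> s = B^a = 14

Answer: 14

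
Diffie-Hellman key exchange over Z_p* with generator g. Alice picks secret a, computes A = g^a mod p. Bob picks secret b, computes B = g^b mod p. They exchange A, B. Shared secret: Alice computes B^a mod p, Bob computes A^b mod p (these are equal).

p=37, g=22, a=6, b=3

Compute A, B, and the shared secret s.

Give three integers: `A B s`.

A = 22^6 mod 37  (bits of 6 = 110)
  bit 0 = 1: r = r^2 * 22 mod 37 = 1^2 * 22 = 1*22 = 22
  bit 1 = 1: r = r^2 * 22 mod 37 = 22^2 * 22 = 3*22 = 29
  bit 2 = 0: r = r^2 mod 37 = 29^2 = 27
  -> A = 27
B = 22^3 mod 37  (bits of 3 = 11)
  bit 0 = 1: r = r^2 * 22 mod 37 = 1^2 * 22 = 1*22 = 22
  bit 1 = 1: r = r^2 * 22 mod 37 = 22^2 * 22 = 3*22 = 29
  -> B = 29
s = B^a = 29^6 mod 37  (bits of 6 = 110)
  bit 0 = 1: r = r^2 * 29 mod 37 = 1^2 * 29 = 1*29 = 29
  bit 1 = 1: r = r^2 * 29 mod 37 = 29^2 * 29 = 27*29 = 6
  bit 2 = 0: r = r^2 mod 37 = 6^2 = 36
  -> s = B^a = 36

Answer: 27 29 36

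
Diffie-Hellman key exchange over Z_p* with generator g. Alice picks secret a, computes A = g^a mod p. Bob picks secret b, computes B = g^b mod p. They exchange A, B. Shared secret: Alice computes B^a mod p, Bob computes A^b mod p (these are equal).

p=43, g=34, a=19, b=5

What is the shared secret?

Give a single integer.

Answer: 3

Derivation:
A = 34^19 mod 43  (bits of 19 = 10011)
  bit 0 = 1: r = r^2 * 34 mod 43 = 1^2 * 34 = 1*34 = 34
  bit 1 = 0: r = r^2 mod 43 = 34^2 = 38
  bit 2 = 0: r = r^2 mod 43 = 38^2 = 25
  bit 3 = 1: r = r^2 * 34 mod 43 = 25^2 * 34 = 23*34 = 8
  bit 4 = 1: r = r^2 * 34 mod 43 = 8^2 * 34 = 21*34 = 26
  -> A = 26
B = 34^5 mod 43  (bits of 5 = 101)
  bit 0 = 1: r = r^2 * 34 mod 43 = 1^2 * 34 = 1*34 = 34
  bit 1 = 0: r = r^2 mod 43 = 34^2 = 38
  bit 2 = 1: r = r^2 * 34 mod 43 = 38^2 * 34 = 25*34 = 33
  -> B = 33
s = B^a = 33^19 mod 43  (bits of 19 = 10011)
  bit 0 = 1: r = r^2 * 33 mod 43 = 1^2 * 33 = 1*33 = 33
  bit 1 = 0: r = r^2 mod 43 = 33^2 = 14
  bit 2 = 0: r = r^2 mod 43 = 14^2 = 24
  bit 3 = 1: r = r^2 * 33 mod 43 = 24^2 * 33 = 17*33 = 2
  bit 4 = 1: r = r^2 * 33 mod 43 = 2^2 * 33 = 4*33 = 3
  -> s = B^a = 3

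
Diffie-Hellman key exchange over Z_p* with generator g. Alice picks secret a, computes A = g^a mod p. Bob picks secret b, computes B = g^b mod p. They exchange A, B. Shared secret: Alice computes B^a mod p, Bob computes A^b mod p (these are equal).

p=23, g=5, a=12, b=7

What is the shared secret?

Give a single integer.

Answer: 6

Derivation:
A = 5^12 mod 23  (bits of 12 = 1100)
  bit 0 = 1: r = r^2 * 5 mod 23 = 1^2 * 5 = 1*5 = 5
  bit 1 = 1: r = r^2 * 5 mod 23 = 5^2 * 5 = 2*5 = 10
  bit 2 = 0: r = r^2 mod 23 = 10^2 = 8
  bit 3 = 0: r = r^2 mod 23 = 8^2 = 18
  -> A = 18
B = 5^7 mod 23  (bits of 7 = 111)
  bit 0 = 1: r = r^2 * 5 mod 23 = 1^2 * 5 = 1*5 = 5
  bit 1 = 1: r = r^2 * 5 mod 23 = 5^2 * 5 = 2*5 = 10
  bit 2 = 1: r = r^2 * 5 mod 23 = 10^2 * 5 = 8*5 = 17
  -> B = 17
s = B^a = 17^12 mod 23  (bits of 12 = 1100)
  bit 0 = 1: r = r^2 * 17 mod 23 = 1^2 * 17 = 1*17 = 17
  bit 1 = 1: r = r^2 * 17 mod 23 = 17^2 * 17 = 13*17 = 14
  bit 2 = 0: r = r^2 mod 23 = 14^2 = 12
  bit 3 = 0: r = r^2 mod 23 = 12^2 = 6
  -> s = B^a = 6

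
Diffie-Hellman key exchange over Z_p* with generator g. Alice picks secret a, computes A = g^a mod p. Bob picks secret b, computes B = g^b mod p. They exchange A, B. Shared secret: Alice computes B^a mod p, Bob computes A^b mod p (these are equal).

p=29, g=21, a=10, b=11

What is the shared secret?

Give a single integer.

Answer: 5

Derivation:
A = 21^10 mod 29  (bits of 10 = 1010)
  bit 0 = 1: r = r^2 * 21 mod 29 = 1^2 * 21 = 1*21 = 21
  bit 1 = 0: r = r^2 mod 29 = 21^2 = 6
  bit 2 = 1: r = r^2 * 21 mod 29 = 6^2 * 21 = 7*21 = 2
  bit 3 = 0: r = r^2 mod 29 = 2^2 = 4
  -> A = 4
B = 21^11 mod 29  (bits of 11 = 1011)
  bit 0 = 1: r = r^2 * 21 mod 29 = 1^2 * 21 = 1*21 = 21
  bit 1 = 0: r = r^2 mod 29 = 21^2 = 6
  bit 2 = 1: r = r^2 * 21 mod 29 = 6^2 * 21 = 7*21 = 2
  bit 3 = 1: r = r^2 * 21 mod 29 = 2^2 * 21 = 4*21 = 26
  -> B = 26
s = B^a = 26^10 mod 29  (bits of 10 = 1010)
  bit 0 = 1: r = r^2 * 26 mod 29 = 1^2 * 26 = 1*26 = 26
  bit 1 = 0: r = r^2 mod 29 = 26^2 = 9
  bit 2 = 1: r = r^2 * 26 mod 29 = 9^2 * 26 = 23*26 = 18
  bit 3 = 0: r = r^2 mod 29 = 18^2 = 5
  -> s = B^a = 5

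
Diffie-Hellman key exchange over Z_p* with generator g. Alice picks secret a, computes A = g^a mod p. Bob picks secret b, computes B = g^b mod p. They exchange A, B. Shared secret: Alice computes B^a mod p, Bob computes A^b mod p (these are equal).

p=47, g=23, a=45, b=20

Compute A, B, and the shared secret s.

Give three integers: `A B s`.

Answer: 45 8 6

Derivation:
A = 23^45 mod 47  (bits of 45 = 101101)
  bit 0 = 1: r = r^2 * 23 mod 47 = 1^2 * 23 = 1*23 = 23
  bit 1 = 0: r = r^2 mod 47 = 23^2 = 12
  bit 2 = 1: r = r^2 * 23 mod 47 = 12^2 * 23 = 3*23 = 22
  bit 3 = 1: r = r^2 * 23 mod 47 = 22^2 * 23 = 14*23 = 40
  bit 4 = 0: r = r^2 mod 47 = 40^2 = 2
  bit 5 = 1: r = r^2 * 23 mod 47 = 2^2 * 23 = 4*23 = 45
  -> A = 45
B = 23^20 mod 47  (bits of 20 = 10100)
  bit 0 = 1: r = r^2 * 23 mod 47 = 1^2 * 23 = 1*23 = 23
  bit 1 = 0: r = r^2 mod 47 = 23^2 = 12
  bit 2 = 1: r = r^2 * 23 mod 47 = 12^2 * 23 = 3*23 = 22
  bit 3 = 0: r = r^2 mod 47 = 22^2 = 14
  bit 4 = 0: r = r^2 mod 47 = 14^2 = 8
  -> B = 8
s = B^a = 8^45 mod 47  (bits of 45 = 101101)
  bit 0 = 1: r = r^2 * 8 mod 47 = 1^2 * 8 = 1*8 = 8
  bit 1 = 0: r = r^2 mod 47 = 8^2 = 17
  bit 2 = 1: r = r^2 * 8 mod 47 = 17^2 * 8 = 7*8 = 9
  bit 3 = 1: r = r^2 * 8 mod 47 = 9^2 * 8 = 34*8 = 37
  bit 4 = 0: r = r^2 mod 47 = 37^2 = 6
  bit 5 = 1: r = r^2 * 8 mod 47 = 6^2 * 8 = 36*8 = 6
  -> s = B^a = 6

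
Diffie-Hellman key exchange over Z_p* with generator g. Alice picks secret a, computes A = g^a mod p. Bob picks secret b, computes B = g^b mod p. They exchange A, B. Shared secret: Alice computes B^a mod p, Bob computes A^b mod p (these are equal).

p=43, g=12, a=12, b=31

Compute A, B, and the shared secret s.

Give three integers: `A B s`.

Answer: 11 5 41

Derivation:
A = 12^12 mod 43  (bits of 12 = 1100)
  bit 0 = 1: r = r^2 * 12 mod 43 = 1^2 * 12 = 1*12 = 12
  bit 1 = 1: r = r^2 * 12 mod 43 = 12^2 * 12 = 15*12 = 8
  bit 2 = 0: r = r^2 mod 43 = 8^2 = 21
  bit 3 = 0: r = r^2 mod 43 = 21^2 = 11
  -> A = 11
B = 12^31 mod 43  (bits of 31 = 11111)
  bit 0 = 1: r = r^2 * 12 mod 43 = 1^2 * 12 = 1*12 = 12
  bit 1 = 1: r = r^2 * 12 mod 43 = 12^2 * 12 = 15*12 = 8
  bit 2 = 1: r = r^2 * 12 mod 43 = 8^2 * 12 = 21*12 = 37
  bit 3 = 1: r = r^2 * 12 mod 43 = 37^2 * 12 = 36*12 = 2
  bit 4 = 1: r = r^2 * 12 mod 43 = 2^2 * 12 = 4*12 = 5
  -> B = 5
s = B^a = 5^12 mod 43  (bits of 12 = 1100)
  bit 0 = 1: r = r^2 * 5 mod 43 = 1^2 * 5 = 1*5 = 5
  bit 1 = 1: r = r^2 * 5 mod 43 = 5^2 * 5 = 25*5 = 39
  bit 2 = 0: r = r^2 mod 43 = 39^2 = 16
  bit 3 = 0: r = r^2 mod 43 = 16^2 = 41
  -> s = B^a = 41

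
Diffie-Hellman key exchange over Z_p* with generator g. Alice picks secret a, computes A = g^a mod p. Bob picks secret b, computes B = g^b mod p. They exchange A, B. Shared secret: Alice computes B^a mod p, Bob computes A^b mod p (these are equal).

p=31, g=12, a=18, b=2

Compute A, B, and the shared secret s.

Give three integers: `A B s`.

A = 12^18 mod 31  (bits of 18 = 10010)
  bit 0 = 1: r = r^2 * 12 mod 31 = 1^2 * 12 = 1*12 = 12
  bit 1 = 0: r = r^2 mod 31 = 12^2 = 20
  bit 2 = 0: r = r^2 mod 31 = 20^2 = 28
  bit 3 = 1: r = r^2 * 12 mod 31 = 28^2 * 12 = 9*12 = 15
  bit 4 = 0: r = r^2 mod 31 = 15^2 = 8
  -> A = 8
B = 12^2 mod 31  (bits of 2 = 10)
  bit 0 = 1: r = r^2 * 12 mod 31 = 1^2 * 12 = 1*12 = 12
  bit 1 = 0: r = r^2 mod 31 = 12^2 = 20
  -> B = 20
s = B^a = 20^18 mod 31  (bits of 18 = 10010)
  bit 0 = 1: r = r^2 * 20 mod 31 = 1^2 * 20 = 1*20 = 20
  bit 1 = 0: r = r^2 mod 31 = 20^2 = 28
  bit 2 = 0: r = r^2 mod 31 = 28^2 = 9
  bit 3 = 1: r = r^2 * 20 mod 31 = 9^2 * 20 = 19*20 = 8
  bit 4 = 0: r = r^2 mod 31 = 8^2 = 2
  -> s = B^a = 2

Answer: 8 20 2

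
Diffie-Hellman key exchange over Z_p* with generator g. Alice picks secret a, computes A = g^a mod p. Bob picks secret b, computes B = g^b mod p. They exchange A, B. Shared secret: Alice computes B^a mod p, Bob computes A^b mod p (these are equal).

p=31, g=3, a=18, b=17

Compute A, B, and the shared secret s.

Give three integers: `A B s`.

A = 3^18 mod 31  (bits of 18 = 10010)
  bit 0 = 1: r = r^2 * 3 mod 31 = 1^2 * 3 = 1*3 = 3
  bit 1 = 0: r = r^2 mod 31 = 3^2 = 9
  bit 2 = 0: r = r^2 mod 31 = 9^2 = 19
  bit 3 = 1: r = r^2 * 3 mod 31 = 19^2 * 3 = 20*3 = 29
  bit 4 = 0: r = r^2 mod 31 = 29^2 = 4
  -> A = 4
B = 3^17 mod 31  (bits of 17 = 10001)
  bit 0 = 1: r = r^2 * 3 mod 31 = 1^2 * 3 = 1*3 = 3
  bit 1 = 0: r = r^2 mod 31 = 3^2 = 9
  bit 2 = 0: r = r^2 mod 31 = 9^2 = 19
  bit 3 = 0: r = r^2 mod 31 = 19^2 = 20
  bit 4 = 1: r = r^2 * 3 mod 31 = 20^2 * 3 = 28*3 = 22
  -> B = 22
s = B^a = 22^18 mod 31  (bits of 18 = 10010)
  bit 0 = 1: r = r^2 * 22 mod 31 = 1^2 * 22 = 1*22 = 22
  bit 1 = 0: r = r^2 mod 31 = 22^2 = 19
  bit 2 = 0: r = r^2 mod 31 = 19^2 = 20
  bit 3 = 1: r = r^2 * 22 mod 31 = 20^2 * 22 = 28*22 = 27
  bit 4 = 0: r = r^2 mod 31 = 27^2 = 16
  -> s = B^a = 16

Answer: 4 22 16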